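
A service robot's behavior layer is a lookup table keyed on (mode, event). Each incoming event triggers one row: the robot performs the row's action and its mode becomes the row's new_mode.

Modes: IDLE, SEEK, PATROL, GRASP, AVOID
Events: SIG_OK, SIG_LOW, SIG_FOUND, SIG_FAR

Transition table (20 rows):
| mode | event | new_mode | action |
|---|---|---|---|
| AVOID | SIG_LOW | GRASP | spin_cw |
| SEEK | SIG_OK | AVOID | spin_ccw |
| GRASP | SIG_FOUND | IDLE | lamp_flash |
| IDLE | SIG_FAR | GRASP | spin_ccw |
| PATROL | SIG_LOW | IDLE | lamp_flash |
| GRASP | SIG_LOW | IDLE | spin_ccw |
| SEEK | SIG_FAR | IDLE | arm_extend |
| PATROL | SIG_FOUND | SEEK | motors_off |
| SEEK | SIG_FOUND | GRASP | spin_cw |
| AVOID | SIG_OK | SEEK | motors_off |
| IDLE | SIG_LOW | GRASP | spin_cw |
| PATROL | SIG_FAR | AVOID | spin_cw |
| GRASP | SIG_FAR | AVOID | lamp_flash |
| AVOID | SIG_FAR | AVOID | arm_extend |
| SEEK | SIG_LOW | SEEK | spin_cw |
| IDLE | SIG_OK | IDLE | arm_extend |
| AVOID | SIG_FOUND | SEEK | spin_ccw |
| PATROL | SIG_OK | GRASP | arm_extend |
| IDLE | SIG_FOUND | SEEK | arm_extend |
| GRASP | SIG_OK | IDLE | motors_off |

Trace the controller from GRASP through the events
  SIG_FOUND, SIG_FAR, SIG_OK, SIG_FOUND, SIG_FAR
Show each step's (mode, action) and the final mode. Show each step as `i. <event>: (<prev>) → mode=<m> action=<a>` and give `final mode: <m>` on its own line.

1. SIG_FOUND: (GRASP) → mode=IDLE action=lamp_flash
2. SIG_FAR: (IDLE) → mode=GRASP action=spin_ccw
3. SIG_OK: (GRASP) → mode=IDLE action=motors_off
4. SIG_FOUND: (IDLE) → mode=SEEK action=arm_extend
5. SIG_FAR: (SEEK) → mode=IDLE action=arm_extend

final mode: IDLE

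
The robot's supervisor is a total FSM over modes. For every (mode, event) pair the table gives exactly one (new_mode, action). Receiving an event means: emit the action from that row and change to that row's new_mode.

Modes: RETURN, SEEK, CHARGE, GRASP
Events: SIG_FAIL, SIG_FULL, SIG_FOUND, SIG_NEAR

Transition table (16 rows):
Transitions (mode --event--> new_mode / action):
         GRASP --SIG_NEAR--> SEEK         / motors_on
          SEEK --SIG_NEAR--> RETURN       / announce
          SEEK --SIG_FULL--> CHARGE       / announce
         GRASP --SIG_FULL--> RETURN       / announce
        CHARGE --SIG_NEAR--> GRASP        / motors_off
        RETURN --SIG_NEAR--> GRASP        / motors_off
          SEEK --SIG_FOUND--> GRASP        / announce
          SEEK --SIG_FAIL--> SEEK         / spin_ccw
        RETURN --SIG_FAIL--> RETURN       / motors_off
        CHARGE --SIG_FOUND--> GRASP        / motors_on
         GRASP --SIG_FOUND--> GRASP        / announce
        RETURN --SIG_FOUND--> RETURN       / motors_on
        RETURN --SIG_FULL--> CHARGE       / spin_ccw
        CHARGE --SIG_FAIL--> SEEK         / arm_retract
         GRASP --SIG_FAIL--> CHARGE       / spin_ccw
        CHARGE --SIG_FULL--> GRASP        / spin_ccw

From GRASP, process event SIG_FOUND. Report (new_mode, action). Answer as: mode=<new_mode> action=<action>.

current mode = GRASP; filter table to that mode:
  (GRASP, SIG_NEAR) → (SEEK, motors_on)
  (GRASP, SIG_FULL) → (RETURN, announce)
  (GRASP, SIG_FOUND) → (GRASP, announce)  ← event matches
  (GRASP, SIG_FAIL) → (CHARGE, spin_ccw)
event = SIG_FOUND selects (GRASP, announce)

mode=GRASP action=announce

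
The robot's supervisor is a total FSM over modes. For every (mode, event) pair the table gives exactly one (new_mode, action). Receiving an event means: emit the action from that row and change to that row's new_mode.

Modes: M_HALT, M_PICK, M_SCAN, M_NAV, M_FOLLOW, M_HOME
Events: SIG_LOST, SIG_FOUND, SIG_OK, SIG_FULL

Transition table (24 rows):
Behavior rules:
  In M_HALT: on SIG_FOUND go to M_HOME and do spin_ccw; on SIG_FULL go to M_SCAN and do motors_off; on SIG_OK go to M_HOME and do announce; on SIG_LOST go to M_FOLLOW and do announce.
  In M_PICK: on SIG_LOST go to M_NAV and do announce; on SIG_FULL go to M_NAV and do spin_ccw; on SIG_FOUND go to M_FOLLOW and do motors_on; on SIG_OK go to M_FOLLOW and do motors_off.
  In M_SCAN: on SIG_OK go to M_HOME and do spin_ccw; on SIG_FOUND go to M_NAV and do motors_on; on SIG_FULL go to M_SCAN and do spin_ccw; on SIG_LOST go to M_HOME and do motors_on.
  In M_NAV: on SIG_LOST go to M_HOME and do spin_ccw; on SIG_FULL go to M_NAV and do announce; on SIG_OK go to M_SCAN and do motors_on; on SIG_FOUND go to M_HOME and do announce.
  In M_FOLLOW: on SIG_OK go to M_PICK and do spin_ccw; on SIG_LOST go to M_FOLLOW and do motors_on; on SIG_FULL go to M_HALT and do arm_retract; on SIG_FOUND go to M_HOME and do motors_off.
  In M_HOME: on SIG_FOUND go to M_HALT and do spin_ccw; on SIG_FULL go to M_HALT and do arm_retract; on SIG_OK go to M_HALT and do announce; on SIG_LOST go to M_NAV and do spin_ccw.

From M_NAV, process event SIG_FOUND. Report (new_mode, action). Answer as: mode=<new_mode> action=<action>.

current mode = M_NAV; filter table to that mode:
  (M_NAV, SIG_LOST) → (M_HOME, spin_ccw)
  (M_NAV, SIG_FULL) → (M_NAV, announce)
  (M_NAV, SIG_OK) → (M_SCAN, motors_on)
  (M_NAV, SIG_FOUND) → (M_HOME, announce)  ← event matches
event = SIG_FOUND selects (M_HOME, announce)

mode=M_HOME action=announce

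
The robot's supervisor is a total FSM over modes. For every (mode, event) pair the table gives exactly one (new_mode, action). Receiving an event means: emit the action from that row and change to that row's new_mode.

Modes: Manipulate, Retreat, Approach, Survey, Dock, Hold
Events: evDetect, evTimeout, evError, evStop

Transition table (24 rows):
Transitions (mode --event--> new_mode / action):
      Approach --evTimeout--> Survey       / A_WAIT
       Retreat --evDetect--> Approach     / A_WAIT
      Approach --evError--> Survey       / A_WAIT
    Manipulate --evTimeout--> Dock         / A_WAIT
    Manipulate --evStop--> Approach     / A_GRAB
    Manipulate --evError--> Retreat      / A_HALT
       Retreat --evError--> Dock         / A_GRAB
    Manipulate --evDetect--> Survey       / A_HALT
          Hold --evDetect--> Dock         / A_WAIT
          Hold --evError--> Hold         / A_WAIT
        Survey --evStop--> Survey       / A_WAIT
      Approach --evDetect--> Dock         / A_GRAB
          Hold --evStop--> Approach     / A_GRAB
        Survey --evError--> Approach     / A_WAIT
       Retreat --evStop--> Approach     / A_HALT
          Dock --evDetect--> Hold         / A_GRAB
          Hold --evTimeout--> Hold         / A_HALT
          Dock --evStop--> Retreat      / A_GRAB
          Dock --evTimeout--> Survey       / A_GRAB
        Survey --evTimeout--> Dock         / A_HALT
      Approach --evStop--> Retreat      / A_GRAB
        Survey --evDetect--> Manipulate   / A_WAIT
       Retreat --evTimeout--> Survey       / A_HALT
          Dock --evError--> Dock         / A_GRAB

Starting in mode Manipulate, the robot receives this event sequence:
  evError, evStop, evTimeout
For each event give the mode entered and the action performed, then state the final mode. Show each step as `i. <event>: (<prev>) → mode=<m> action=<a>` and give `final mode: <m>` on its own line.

1. evError: (Manipulate) → mode=Retreat action=A_HALT
2. evStop: (Retreat) → mode=Approach action=A_HALT
3. evTimeout: (Approach) → mode=Survey action=A_WAIT

final mode: Survey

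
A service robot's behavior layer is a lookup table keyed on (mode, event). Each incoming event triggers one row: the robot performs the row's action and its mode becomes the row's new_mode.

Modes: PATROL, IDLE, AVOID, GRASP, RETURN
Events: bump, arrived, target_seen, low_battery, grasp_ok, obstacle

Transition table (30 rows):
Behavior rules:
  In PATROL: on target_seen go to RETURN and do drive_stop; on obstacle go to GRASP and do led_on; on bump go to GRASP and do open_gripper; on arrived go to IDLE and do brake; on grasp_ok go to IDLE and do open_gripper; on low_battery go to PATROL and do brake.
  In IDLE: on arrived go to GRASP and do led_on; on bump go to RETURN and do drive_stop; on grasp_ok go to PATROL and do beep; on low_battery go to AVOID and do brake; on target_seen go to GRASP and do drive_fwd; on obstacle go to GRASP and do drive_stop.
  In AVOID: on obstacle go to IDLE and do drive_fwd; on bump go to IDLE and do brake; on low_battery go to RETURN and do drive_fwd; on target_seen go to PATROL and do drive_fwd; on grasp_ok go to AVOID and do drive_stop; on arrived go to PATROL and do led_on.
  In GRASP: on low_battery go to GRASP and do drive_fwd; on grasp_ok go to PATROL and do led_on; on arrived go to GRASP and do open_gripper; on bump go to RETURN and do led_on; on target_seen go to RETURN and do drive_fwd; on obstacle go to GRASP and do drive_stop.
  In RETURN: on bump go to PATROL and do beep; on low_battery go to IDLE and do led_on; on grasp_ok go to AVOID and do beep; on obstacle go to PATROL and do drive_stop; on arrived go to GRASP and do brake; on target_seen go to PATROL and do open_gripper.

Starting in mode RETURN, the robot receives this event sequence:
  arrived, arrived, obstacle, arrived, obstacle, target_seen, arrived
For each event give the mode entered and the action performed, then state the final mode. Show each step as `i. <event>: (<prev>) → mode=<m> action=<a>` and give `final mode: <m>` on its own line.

1. arrived: (RETURN) → mode=GRASP action=brake
2. arrived: (GRASP) → mode=GRASP action=open_gripper
3. obstacle: (GRASP) → mode=GRASP action=drive_stop
4. arrived: (GRASP) → mode=GRASP action=open_gripper
5. obstacle: (GRASP) → mode=GRASP action=drive_stop
6. target_seen: (GRASP) → mode=RETURN action=drive_fwd
7. arrived: (RETURN) → mode=GRASP action=brake

final mode: GRASP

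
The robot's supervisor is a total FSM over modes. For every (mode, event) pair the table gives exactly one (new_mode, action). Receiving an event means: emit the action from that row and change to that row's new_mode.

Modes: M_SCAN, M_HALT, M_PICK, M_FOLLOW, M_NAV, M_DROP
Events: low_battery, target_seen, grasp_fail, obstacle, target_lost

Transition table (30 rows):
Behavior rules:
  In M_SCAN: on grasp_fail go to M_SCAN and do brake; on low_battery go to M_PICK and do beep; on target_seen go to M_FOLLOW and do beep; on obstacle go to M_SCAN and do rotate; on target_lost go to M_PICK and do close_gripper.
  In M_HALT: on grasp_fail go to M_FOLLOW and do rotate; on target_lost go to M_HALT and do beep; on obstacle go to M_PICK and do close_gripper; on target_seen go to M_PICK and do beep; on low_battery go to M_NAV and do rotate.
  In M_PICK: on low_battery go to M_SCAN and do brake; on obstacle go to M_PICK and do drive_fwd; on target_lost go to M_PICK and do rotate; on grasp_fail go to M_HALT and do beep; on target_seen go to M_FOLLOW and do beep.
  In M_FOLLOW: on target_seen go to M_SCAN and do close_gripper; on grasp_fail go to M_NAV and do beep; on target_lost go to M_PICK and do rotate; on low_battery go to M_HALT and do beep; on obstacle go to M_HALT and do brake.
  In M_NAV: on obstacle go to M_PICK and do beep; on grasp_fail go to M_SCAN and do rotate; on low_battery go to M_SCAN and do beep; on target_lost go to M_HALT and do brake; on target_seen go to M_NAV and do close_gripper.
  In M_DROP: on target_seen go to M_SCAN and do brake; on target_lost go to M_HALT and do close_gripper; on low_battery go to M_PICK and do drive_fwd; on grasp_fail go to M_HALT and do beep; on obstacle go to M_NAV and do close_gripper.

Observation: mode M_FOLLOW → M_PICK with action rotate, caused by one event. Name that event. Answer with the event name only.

try low_battery: (M_FOLLOW, low_battery) → (M_HALT, beep)
try target_seen: (M_FOLLOW, target_seen) → (M_SCAN, close_gripper)
try grasp_fail: (M_FOLLOW, grasp_fail) → (M_NAV, beep)
try obstacle: (M_FOLLOW, obstacle) → (M_HALT, brake)
try target_lost: (M_FOLLOW, target_lost) → (M_PICK, rotate)  ← matches

target_lost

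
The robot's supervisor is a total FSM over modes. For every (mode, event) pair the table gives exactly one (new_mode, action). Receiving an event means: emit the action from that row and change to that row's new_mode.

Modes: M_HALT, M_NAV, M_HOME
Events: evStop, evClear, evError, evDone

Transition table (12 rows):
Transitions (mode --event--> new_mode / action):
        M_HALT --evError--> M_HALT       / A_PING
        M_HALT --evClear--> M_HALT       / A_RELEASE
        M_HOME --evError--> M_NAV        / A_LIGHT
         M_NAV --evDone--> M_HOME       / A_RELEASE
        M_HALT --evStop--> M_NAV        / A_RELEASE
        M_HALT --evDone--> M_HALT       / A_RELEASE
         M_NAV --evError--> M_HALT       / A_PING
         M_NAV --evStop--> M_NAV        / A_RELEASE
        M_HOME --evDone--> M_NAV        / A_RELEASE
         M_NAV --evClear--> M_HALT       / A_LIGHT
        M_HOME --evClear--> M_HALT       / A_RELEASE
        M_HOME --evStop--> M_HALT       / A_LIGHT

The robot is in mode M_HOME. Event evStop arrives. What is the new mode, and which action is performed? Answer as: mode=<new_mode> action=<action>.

mode=M_HALT action=A_LIGHT

current mode = M_HOME; filter table to that mode:
  (M_HOME, evError) → (M_NAV, A_LIGHT)
  (M_HOME, evDone) → (M_NAV, A_RELEASE)
  (M_HOME, evClear) → (M_HALT, A_RELEASE)
  (M_HOME, evStop) → (M_HALT, A_LIGHT)  ← event matches
event = evStop selects (M_HALT, A_LIGHT)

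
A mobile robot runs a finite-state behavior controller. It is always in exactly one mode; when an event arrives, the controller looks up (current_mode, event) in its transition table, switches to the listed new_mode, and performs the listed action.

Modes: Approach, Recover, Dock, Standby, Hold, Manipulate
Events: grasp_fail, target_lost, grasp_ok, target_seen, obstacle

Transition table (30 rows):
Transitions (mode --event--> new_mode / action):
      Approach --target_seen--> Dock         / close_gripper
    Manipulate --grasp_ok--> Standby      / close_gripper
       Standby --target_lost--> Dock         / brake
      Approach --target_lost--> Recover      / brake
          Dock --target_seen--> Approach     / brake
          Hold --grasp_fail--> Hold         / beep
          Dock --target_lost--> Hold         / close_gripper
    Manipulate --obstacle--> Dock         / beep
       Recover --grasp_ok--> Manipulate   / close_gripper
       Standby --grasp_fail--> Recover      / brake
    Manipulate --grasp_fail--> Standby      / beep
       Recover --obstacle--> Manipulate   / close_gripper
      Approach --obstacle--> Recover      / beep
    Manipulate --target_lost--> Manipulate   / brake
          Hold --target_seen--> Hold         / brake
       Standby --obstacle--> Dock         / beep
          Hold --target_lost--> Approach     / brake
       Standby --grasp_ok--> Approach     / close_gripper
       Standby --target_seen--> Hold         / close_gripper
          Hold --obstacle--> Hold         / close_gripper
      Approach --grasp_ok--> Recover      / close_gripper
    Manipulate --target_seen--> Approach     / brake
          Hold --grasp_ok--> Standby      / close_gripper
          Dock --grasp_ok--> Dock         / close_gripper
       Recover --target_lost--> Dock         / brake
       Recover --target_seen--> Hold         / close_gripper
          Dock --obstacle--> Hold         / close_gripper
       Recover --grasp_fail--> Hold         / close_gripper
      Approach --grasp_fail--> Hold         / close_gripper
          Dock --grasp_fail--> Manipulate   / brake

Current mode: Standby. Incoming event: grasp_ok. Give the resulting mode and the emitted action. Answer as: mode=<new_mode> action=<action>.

mode=Approach action=close_gripper

current mode = Standby; filter table to that mode:
  (Standby, target_lost) → (Dock, brake)
  (Standby, grasp_fail) → (Recover, brake)
  (Standby, obstacle) → (Dock, beep)
  (Standby, grasp_ok) → (Approach, close_gripper)  ← event matches
  (Standby, target_seen) → (Hold, close_gripper)
event = grasp_ok selects (Approach, close_gripper)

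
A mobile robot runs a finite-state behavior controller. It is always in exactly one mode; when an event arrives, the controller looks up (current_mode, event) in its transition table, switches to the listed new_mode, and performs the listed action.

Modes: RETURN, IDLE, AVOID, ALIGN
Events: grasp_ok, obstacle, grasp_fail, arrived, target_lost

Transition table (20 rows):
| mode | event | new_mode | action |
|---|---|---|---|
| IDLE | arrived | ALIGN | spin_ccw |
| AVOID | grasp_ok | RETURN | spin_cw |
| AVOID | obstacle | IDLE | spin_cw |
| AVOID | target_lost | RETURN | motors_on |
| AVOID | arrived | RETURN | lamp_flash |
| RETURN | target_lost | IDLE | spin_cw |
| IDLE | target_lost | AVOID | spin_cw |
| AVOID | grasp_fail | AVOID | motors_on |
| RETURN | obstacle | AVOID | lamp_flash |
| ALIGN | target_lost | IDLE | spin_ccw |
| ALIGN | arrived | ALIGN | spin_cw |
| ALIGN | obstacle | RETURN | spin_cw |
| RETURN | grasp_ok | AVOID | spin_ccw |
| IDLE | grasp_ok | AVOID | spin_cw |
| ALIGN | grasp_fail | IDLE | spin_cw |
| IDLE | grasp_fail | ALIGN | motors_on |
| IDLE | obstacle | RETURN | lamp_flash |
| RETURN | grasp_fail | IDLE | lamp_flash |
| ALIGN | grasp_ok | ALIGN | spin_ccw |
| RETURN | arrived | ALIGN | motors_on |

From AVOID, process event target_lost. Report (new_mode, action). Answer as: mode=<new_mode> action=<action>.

mode=RETURN action=motors_on

current mode = AVOID; filter table to that mode:
  (AVOID, grasp_ok) → (RETURN, spin_cw)
  (AVOID, obstacle) → (IDLE, spin_cw)
  (AVOID, target_lost) → (RETURN, motors_on)  ← event matches
  (AVOID, arrived) → (RETURN, lamp_flash)
  (AVOID, grasp_fail) → (AVOID, motors_on)
event = target_lost selects (RETURN, motors_on)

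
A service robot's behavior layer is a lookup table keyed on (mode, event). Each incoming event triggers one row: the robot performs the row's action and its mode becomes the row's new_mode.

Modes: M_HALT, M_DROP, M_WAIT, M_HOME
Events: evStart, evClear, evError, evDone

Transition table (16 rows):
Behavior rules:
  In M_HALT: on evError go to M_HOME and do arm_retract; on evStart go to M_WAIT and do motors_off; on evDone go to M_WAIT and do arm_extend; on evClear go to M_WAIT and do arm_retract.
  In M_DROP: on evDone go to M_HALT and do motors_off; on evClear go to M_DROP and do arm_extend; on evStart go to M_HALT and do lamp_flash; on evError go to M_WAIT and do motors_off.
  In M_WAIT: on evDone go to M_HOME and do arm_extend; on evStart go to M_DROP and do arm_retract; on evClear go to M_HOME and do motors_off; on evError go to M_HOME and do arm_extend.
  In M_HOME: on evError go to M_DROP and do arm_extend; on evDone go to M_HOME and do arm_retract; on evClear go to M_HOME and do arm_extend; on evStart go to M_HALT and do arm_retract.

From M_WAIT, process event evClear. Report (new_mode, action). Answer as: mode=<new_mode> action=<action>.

mode=M_HOME action=motors_off

current mode = M_WAIT; filter table to that mode:
  (M_WAIT, evDone) → (M_HOME, arm_extend)
  (M_WAIT, evStart) → (M_DROP, arm_retract)
  (M_WAIT, evClear) → (M_HOME, motors_off)  ← event matches
  (M_WAIT, evError) → (M_HOME, arm_extend)
event = evClear selects (M_HOME, motors_off)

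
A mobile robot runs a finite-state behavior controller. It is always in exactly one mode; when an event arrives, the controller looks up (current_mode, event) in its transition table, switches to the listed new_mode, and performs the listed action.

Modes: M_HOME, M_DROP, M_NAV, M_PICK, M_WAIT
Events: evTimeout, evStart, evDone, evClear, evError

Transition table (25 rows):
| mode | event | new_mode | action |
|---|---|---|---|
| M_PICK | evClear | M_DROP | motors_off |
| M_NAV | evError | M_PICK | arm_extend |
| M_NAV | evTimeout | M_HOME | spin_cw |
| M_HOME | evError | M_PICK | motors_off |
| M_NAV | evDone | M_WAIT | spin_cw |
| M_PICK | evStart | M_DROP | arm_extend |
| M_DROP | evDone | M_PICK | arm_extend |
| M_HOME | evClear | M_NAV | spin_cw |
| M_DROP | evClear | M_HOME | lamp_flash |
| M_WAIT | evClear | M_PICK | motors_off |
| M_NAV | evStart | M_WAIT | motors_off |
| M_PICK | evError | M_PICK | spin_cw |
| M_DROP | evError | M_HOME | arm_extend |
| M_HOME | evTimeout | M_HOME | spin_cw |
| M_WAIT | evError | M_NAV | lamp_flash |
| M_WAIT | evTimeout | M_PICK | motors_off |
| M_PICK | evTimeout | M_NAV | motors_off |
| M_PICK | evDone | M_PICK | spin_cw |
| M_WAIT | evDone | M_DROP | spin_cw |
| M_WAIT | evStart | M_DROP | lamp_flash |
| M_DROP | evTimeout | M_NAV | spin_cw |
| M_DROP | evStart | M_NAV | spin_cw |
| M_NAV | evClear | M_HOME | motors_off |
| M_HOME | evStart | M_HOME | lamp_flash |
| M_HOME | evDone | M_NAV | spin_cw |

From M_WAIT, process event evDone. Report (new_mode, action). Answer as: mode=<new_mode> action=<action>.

current mode = M_WAIT; filter table to that mode:
  (M_WAIT, evClear) → (M_PICK, motors_off)
  (M_WAIT, evError) → (M_NAV, lamp_flash)
  (M_WAIT, evTimeout) → (M_PICK, motors_off)
  (M_WAIT, evDone) → (M_DROP, spin_cw)  ← event matches
  (M_WAIT, evStart) → (M_DROP, lamp_flash)
event = evDone selects (M_DROP, spin_cw)

mode=M_DROP action=spin_cw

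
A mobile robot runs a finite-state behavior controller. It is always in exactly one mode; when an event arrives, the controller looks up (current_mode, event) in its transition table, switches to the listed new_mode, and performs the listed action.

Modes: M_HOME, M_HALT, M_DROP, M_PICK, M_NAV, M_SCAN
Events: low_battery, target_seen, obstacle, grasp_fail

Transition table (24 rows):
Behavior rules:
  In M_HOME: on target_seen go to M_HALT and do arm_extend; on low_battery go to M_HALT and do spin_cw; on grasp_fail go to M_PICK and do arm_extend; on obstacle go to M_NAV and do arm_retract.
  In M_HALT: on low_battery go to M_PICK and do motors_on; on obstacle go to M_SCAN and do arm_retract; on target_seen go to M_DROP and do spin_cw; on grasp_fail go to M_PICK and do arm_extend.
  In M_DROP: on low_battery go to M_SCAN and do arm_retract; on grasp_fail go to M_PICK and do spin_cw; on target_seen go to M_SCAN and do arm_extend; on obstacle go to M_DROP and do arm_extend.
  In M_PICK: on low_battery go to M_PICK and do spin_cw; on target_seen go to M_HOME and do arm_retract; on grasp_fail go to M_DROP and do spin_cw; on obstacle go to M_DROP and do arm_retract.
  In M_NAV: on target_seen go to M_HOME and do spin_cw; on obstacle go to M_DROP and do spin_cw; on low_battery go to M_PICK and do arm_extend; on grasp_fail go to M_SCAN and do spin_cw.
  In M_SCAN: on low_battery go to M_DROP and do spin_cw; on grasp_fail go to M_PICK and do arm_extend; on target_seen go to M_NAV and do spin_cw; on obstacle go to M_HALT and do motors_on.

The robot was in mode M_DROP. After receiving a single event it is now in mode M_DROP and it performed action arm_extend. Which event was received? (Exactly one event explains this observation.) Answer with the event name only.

obstacle

try low_battery: (M_DROP, low_battery) → (M_SCAN, arm_retract)
try target_seen: (M_DROP, target_seen) → (M_SCAN, arm_extend)
try obstacle: (M_DROP, obstacle) → (M_DROP, arm_extend)  ← matches
try grasp_fail: (M_DROP, grasp_fail) → (M_PICK, spin_cw)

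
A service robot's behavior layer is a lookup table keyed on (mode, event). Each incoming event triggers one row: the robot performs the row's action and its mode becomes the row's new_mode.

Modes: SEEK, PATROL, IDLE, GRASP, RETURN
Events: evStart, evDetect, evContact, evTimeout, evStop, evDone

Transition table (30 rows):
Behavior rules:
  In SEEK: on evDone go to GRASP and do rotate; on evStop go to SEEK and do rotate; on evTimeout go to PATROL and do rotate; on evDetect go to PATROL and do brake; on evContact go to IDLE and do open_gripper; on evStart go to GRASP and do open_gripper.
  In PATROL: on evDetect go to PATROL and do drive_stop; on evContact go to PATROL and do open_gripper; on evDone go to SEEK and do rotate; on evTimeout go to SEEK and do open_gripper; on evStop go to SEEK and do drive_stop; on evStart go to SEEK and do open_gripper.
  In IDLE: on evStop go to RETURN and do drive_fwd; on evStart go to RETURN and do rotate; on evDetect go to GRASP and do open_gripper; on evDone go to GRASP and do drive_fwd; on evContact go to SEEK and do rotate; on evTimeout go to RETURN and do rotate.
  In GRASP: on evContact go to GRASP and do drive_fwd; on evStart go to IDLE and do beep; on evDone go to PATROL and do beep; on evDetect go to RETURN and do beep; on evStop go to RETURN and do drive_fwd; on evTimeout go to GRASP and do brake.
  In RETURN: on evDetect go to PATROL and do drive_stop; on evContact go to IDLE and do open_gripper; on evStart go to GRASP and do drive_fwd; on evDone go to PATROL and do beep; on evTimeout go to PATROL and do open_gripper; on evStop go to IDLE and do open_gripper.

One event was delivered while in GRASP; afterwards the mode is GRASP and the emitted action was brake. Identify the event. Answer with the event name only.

evTimeout

try evStart: (GRASP, evStart) → (IDLE, beep)
try evDetect: (GRASP, evDetect) → (RETURN, beep)
try evContact: (GRASP, evContact) → (GRASP, drive_fwd)
try evTimeout: (GRASP, evTimeout) → (GRASP, brake)  ← matches
try evStop: (GRASP, evStop) → (RETURN, drive_fwd)
try evDone: (GRASP, evDone) → (PATROL, beep)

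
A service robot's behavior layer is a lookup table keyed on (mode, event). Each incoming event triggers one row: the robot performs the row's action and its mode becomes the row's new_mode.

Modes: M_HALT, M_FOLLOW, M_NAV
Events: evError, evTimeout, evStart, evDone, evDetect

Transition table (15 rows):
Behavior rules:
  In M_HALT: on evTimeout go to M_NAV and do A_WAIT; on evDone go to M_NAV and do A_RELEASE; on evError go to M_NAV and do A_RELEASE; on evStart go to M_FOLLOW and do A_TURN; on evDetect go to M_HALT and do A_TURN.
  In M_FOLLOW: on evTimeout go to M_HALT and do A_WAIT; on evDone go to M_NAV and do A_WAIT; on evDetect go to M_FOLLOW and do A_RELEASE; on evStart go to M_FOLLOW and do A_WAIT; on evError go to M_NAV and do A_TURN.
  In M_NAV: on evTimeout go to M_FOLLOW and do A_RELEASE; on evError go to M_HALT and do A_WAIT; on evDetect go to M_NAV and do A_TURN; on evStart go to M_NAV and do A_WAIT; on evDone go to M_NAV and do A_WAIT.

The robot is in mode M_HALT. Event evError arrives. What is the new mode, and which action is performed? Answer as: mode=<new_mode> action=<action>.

current mode = M_HALT; filter table to that mode:
  (M_HALT, evTimeout) → (M_NAV, A_WAIT)
  (M_HALT, evDone) → (M_NAV, A_RELEASE)
  (M_HALT, evError) → (M_NAV, A_RELEASE)  ← event matches
  (M_HALT, evStart) → (M_FOLLOW, A_TURN)
  (M_HALT, evDetect) → (M_HALT, A_TURN)
event = evError selects (M_NAV, A_RELEASE)

mode=M_NAV action=A_RELEASE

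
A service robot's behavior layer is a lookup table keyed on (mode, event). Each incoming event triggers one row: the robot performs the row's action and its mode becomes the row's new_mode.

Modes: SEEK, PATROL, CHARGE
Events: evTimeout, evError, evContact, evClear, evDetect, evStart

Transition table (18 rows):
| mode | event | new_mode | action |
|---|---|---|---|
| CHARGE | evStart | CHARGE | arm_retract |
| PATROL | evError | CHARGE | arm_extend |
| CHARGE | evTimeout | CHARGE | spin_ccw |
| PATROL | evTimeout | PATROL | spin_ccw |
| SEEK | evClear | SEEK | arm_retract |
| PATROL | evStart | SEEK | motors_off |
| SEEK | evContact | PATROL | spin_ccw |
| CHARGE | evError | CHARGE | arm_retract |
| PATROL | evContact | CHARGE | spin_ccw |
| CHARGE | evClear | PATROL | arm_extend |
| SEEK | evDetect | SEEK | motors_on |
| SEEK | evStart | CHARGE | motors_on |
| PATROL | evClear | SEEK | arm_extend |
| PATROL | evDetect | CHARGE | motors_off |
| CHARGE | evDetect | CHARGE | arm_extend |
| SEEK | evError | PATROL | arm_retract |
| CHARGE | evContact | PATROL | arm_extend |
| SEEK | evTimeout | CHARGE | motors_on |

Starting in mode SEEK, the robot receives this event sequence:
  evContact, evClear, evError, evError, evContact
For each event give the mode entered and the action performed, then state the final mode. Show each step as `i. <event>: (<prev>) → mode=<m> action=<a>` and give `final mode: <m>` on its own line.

1. evContact: (SEEK) → mode=PATROL action=spin_ccw
2. evClear: (PATROL) → mode=SEEK action=arm_extend
3. evError: (SEEK) → mode=PATROL action=arm_retract
4. evError: (PATROL) → mode=CHARGE action=arm_extend
5. evContact: (CHARGE) → mode=PATROL action=arm_extend

final mode: PATROL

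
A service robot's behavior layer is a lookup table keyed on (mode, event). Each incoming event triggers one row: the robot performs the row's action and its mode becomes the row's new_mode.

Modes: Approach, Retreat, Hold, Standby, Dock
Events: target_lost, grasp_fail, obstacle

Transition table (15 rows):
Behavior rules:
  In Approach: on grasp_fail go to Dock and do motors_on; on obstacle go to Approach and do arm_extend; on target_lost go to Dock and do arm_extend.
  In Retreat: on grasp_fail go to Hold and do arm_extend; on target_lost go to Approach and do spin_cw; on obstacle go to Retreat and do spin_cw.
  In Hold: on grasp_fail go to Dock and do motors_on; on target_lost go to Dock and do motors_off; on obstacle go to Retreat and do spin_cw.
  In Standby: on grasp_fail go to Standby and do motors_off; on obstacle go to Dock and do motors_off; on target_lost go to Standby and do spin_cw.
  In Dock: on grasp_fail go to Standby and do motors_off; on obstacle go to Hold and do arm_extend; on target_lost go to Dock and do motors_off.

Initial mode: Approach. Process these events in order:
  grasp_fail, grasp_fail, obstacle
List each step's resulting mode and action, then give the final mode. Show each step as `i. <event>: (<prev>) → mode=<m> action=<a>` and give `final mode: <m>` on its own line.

final mode: Dock

1. grasp_fail: (Approach) → mode=Dock action=motors_on
2. grasp_fail: (Dock) → mode=Standby action=motors_off
3. obstacle: (Standby) → mode=Dock action=motors_off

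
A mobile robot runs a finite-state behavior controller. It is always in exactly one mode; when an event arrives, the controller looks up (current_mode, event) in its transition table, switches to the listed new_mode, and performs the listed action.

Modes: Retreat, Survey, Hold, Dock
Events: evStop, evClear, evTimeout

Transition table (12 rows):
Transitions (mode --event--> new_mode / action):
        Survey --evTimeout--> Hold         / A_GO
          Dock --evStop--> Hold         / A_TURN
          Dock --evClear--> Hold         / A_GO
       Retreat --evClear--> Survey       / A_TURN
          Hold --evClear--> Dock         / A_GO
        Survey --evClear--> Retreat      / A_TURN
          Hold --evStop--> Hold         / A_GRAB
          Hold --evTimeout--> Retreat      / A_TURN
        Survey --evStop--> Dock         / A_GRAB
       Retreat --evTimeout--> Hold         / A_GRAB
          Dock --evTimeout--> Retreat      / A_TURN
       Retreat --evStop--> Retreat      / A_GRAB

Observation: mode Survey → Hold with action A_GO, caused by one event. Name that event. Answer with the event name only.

evTimeout

try evStop: (Survey, evStop) → (Dock, A_GRAB)
try evClear: (Survey, evClear) → (Retreat, A_TURN)
try evTimeout: (Survey, evTimeout) → (Hold, A_GO)  ← matches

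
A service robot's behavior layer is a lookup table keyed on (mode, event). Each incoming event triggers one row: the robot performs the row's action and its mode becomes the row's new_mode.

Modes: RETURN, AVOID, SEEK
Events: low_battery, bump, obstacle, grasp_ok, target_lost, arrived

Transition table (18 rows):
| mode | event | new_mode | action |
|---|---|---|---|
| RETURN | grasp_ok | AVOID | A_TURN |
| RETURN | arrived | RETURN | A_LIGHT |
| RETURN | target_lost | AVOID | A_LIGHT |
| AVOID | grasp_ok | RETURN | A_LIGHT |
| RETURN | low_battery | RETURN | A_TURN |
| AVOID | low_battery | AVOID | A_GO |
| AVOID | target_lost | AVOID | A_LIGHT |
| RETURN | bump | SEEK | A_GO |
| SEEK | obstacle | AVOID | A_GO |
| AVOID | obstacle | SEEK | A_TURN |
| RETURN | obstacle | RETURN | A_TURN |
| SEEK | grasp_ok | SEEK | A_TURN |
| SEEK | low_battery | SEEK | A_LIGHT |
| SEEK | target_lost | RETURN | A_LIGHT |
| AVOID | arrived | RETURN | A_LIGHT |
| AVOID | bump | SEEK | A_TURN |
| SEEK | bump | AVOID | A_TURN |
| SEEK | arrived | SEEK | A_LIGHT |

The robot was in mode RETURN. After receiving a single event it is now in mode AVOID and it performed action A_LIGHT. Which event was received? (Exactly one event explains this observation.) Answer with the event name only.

target_lost

try low_battery: (RETURN, low_battery) → (RETURN, A_TURN)
try bump: (RETURN, bump) → (SEEK, A_GO)
try obstacle: (RETURN, obstacle) → (RETURN, A_TURN)
try grasp_ok: (RETURN, grasp_ok) → (AVOID, A_TURN)
try target_lost: (RETURN, target_lost) → (AVOID, A_LIGHT)  ← matches
try arrived: (RETURN, arrived) → (RETURN, A_LIGHT)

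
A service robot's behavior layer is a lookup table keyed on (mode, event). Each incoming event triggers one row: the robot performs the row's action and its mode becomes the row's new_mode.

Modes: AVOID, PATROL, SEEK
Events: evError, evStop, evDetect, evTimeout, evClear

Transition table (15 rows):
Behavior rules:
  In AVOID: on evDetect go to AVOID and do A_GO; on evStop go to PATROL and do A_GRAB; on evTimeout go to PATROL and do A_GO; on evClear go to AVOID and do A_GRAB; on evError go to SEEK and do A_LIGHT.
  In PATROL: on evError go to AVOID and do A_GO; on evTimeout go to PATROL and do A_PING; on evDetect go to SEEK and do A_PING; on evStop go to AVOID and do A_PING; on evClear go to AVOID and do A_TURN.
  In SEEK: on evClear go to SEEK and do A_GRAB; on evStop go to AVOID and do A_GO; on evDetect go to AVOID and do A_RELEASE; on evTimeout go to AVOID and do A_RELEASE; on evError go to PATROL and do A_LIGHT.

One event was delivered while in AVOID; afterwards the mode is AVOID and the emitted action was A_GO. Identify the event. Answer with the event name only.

try evError: (AVOID, evError) → (SEEK, A_LIGHT)
try evStop: (AVOID, evStop) → (PATROL, A_GRAB)
try evDetect: (AVOID, evDetect) → (AVOID, A_GO)  ← matches
try evTimeout: (AVOID, evTimeout) → (PATROL, A_GO)
try evClear: (AVOID, evClear) → (AVOID, A_GRAB)

evDetect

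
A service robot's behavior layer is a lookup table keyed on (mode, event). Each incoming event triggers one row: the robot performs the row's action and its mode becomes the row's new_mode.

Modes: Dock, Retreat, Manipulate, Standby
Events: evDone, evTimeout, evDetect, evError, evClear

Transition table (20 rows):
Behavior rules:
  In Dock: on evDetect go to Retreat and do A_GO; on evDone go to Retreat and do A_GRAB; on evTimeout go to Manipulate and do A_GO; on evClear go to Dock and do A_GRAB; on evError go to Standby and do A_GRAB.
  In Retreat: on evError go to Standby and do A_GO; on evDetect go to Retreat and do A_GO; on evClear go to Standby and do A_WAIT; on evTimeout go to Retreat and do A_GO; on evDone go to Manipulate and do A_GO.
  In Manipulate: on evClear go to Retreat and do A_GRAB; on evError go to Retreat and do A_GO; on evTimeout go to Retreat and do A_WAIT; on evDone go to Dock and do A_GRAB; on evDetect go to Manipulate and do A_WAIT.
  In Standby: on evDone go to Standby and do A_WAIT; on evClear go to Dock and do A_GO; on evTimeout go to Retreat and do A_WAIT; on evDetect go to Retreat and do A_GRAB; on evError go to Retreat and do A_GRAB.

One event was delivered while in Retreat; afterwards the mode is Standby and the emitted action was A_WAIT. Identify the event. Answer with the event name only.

evClear

try evDone: (Retreat, evDone) → (Manipulate, A_GO)
try evTimeout: (Retreat, evTimeout) → (Retreat, A_GO)
try evDetect: (Retreat, evDetect) → (Retreat, A_GO)
try evError: (Retreat, evError) → (Standby, A_GO)
try evClear: (Retreat, evClear) → (Standby, A_WAIT)  ← matches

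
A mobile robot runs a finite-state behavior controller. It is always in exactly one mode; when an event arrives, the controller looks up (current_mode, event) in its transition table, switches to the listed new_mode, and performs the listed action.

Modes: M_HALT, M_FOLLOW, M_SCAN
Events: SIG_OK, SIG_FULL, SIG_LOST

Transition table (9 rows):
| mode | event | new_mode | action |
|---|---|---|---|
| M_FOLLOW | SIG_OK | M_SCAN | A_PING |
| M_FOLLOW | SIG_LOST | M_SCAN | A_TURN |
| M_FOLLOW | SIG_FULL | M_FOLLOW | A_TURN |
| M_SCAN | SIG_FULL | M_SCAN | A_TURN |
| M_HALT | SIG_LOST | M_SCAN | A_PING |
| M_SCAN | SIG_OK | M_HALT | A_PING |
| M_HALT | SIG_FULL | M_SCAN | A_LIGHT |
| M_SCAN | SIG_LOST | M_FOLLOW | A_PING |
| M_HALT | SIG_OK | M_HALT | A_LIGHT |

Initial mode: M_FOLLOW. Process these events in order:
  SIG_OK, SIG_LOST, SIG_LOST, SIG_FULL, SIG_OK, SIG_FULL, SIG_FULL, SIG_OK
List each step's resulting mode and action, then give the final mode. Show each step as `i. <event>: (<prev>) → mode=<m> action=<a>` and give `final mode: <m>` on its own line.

final mode: M_HALT

1. SIG_OK: (M_FOLLOW) → mode=M_SCAN action=A_PING
2. SIG_LOST: (M_SCAN) → mode=M_FOLLOW action=A_PING
3. SIG_LOST: (M_FOLLOW) → mode=M_SCAN action=A_TURN
4. SIG_FULL: (M_SCAN) → mode=M_SCAN action=A_TURN
5. SIG_OK: (M_SCAN) → mode=M_HALT action=A_PING
6. SIG_FULL: (M_HALT) → mode=M_SCAN action=A_LIGHT
7. SIG_FULL: (M_SCAN) → mode=M_SCAN action=A_TURN
8. SIG_OK: (M_SCAN) → mode=M_HALT action=A_PING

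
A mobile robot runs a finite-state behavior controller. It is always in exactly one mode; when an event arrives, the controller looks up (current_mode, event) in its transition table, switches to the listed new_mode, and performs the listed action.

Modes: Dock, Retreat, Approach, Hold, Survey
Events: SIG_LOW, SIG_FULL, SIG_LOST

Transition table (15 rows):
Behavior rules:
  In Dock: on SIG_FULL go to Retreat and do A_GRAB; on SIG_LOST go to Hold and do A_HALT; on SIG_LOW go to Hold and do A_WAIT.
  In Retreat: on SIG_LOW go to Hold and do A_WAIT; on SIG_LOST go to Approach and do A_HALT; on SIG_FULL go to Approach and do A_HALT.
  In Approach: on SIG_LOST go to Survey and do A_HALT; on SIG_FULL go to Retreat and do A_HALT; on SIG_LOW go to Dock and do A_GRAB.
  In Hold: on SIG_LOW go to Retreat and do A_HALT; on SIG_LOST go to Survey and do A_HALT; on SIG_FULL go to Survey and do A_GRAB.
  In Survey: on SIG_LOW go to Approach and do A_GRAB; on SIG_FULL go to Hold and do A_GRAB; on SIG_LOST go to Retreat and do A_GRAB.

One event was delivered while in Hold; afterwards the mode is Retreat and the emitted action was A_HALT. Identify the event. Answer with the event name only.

try SIG_LOW: (Hold, SIG_LOW) → (Retreat, A_HALT)  ← matches
try SIG_FULL: (Hold, SIG_FULL) → (Survey, A_GRAB)
try SIG_LOST: (Hold, SIG_LOST) → (Survey, A_HALT)

SIG_LOW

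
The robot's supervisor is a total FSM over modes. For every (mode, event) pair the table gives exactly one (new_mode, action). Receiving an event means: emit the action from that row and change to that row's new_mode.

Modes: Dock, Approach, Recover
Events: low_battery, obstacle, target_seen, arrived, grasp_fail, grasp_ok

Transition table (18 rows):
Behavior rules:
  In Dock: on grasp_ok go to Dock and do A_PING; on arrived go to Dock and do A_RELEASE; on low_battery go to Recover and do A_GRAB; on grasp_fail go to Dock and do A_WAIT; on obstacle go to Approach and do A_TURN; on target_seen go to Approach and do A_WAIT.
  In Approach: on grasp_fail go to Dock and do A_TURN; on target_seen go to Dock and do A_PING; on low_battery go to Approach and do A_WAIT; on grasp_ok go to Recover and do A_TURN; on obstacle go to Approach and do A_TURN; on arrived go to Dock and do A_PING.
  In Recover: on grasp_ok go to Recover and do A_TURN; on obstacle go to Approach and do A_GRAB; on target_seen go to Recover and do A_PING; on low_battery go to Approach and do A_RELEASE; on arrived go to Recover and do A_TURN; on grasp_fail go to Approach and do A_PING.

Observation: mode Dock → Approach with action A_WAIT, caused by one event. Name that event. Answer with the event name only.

target_seen

try low_battery: (Dock, low_battery) → (Recover, A_GRAB)
try obstacle: (Dock, obstacle) → (Approach, A_TURN)
try target_seen: (Dock, target_seen) → (Approach, A_WAIT)  ← matches
try arrived: (Dock, arrived) → (Dock, A_RELEASE)
try grasp_fail: (Dock, grasp_fail) → (Dock, A_WAIT)
try grasp_ok: (Dock, grasp_ok) → (Dock, A_PING)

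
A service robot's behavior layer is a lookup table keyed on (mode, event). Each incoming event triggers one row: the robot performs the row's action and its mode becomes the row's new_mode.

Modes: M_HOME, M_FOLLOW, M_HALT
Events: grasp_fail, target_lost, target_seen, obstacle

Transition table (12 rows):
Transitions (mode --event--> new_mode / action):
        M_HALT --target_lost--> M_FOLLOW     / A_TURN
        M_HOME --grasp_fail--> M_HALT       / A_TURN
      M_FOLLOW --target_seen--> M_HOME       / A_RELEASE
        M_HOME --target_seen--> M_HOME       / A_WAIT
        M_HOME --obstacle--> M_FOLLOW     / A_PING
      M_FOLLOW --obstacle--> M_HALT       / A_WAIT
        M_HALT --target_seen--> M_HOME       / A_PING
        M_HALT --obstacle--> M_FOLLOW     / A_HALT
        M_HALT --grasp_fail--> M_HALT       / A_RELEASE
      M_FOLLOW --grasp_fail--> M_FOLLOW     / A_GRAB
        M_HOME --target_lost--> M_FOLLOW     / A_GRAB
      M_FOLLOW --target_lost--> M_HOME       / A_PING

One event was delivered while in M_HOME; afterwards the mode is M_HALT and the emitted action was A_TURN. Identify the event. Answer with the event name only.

try grasp_fail: (M_HOME, grasp_fail) → (M_HALT, A_TURN)  ← matches
try target_lost: (M_HOME, target_lost) → (M_FOLLOW, A_GRAB)
try target_seen: (M_HOME, target_seen) → (M_HOME, A_WAIT)
try obstacle: (M_HOME, obstacle) → (M_FOLLOW, A_PING)

grasp_fail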